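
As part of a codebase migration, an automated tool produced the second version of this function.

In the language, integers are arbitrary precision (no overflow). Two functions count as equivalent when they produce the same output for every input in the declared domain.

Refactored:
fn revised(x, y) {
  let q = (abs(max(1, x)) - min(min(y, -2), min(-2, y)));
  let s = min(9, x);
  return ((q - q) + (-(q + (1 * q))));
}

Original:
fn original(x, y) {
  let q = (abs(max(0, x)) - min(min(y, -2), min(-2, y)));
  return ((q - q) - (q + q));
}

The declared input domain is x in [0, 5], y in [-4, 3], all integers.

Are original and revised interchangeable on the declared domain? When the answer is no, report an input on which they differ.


Input x=0, y=-4: -8 from original versus -10 from revised.
verdict: not equivalent; witness: x=0, y=-4


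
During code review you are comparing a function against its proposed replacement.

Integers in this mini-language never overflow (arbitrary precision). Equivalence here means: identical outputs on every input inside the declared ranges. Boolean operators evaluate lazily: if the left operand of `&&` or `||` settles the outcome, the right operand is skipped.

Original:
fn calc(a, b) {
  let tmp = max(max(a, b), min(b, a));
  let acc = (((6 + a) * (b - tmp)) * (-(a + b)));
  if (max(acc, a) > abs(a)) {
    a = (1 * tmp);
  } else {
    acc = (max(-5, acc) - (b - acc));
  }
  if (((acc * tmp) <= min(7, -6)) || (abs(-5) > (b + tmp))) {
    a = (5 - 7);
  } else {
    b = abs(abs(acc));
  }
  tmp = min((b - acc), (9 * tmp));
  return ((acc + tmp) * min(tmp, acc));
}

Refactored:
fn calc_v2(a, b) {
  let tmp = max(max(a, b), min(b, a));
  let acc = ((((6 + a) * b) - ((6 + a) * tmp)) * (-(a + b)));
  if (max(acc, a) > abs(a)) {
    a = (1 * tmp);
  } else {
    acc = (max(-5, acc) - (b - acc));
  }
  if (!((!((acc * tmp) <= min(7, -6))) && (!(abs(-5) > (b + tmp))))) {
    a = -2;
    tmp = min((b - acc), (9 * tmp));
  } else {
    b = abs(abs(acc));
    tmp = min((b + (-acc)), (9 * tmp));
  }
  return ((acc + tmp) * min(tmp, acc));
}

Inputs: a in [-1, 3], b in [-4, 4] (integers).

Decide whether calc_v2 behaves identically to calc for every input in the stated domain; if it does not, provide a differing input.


This is a faithful refactor — boolean connective usage differs, and min/max/abs usage differs, and statement counts differ, and arithmetic usage differs, and constant usage differs, but the computed results match everywhere.
One worked example (a=3, b=2) — calc: tmp becomes 3; next acc becomes 45; next (max(acc, a) > abs(a)) evaluates to true; next a becomes 3; next (((acc * tmp) <= min(7, -6)) || (abs(-5) > (b + tmp))) evaluates to false; next b becomes 45; next tmp becomes 0; next final value 0; calc_v2: tmp becomes 3; next acc becomes 45; next (max(acc, a) > abs(a)) evaluates to true; next a becomes 3; next (!((!((acc * tmp) <= min(7, -6))) && (!(abs(-5) > (b + tmp))))) evaluates to false; next b becomes 45; next tmp becomes 0; next final value 0; agreement on 0.
Sweeping the whole domain (45 inputs) finds no disagreement.
verdict: equivalent


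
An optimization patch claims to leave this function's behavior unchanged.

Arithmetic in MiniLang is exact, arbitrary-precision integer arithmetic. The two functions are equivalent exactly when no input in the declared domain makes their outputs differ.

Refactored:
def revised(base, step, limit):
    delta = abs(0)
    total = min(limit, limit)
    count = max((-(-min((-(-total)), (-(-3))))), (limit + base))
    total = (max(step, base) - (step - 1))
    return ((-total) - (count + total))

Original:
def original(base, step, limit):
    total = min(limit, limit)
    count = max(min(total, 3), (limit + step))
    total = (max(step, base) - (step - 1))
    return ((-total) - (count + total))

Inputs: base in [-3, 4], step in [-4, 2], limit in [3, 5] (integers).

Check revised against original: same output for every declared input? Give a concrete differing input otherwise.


On input base=-3, step=-1, limit=5, original returns -6 while revised returns -5.
verdict: not equivalent; witness: base=-3, step=-1, limit=5


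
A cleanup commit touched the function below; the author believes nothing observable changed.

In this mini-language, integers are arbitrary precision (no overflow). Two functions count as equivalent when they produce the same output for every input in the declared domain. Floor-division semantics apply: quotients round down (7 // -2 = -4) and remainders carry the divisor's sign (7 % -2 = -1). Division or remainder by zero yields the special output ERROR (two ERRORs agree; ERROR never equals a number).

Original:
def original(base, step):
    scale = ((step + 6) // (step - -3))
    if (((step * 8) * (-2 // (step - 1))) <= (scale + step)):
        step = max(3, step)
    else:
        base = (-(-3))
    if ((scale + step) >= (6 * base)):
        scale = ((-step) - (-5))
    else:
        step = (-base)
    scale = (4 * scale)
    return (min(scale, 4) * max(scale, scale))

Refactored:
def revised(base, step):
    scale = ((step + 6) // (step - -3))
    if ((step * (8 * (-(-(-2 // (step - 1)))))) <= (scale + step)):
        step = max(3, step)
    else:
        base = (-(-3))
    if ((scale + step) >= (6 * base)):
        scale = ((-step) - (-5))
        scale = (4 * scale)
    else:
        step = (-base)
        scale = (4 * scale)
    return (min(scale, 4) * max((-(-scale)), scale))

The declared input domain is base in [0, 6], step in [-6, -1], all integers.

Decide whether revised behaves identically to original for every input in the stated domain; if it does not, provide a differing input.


Reading the diff, among the changes: constant usage differs, and statement counts differ, and arithmetic usage differs.
Tracing base=1, step=-2: original: scale = 4; (((step * 8) * (-2 // (step - 1))) <= (scale + step)) -> true; step = 3; ((scale + step) >= (6 * base)) -> true; scale = 2; scale = 8; return 32 | revised: scale = 4; ((step * (8 * (-(-(-2 // (step - 1)))))) <= (scale + step)) -> true; step = 3; ((scale + step) >= (6 * base)) -> true; scale = 2; scale = 8; return 32 — matching result 32.
An exhaustive pass over the 42 declared inputs shows identical outputs.
verdict: equivalent


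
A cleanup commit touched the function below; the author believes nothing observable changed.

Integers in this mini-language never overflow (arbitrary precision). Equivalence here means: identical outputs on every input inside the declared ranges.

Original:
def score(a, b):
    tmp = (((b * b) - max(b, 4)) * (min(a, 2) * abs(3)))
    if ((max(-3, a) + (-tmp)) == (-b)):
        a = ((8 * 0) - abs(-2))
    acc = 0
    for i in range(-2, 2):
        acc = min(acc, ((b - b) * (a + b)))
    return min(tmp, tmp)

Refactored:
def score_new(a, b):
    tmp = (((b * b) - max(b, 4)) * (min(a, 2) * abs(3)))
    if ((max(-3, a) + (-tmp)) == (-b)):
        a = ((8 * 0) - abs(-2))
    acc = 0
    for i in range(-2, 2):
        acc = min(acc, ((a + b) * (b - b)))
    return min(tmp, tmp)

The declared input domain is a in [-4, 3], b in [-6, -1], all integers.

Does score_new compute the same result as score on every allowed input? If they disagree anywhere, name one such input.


The two versions differ — the changes include same computation, different form.
One worked example (a=0, b=-2) — score: tmp = 0; ((max(-3, a) + (-tmp)) == (-b)) -> false; acc = 0; [i=-2]; acc = 0; [i=-1]; acc = 0; [i=0]; acc = 0; [i=1]; acc = 0; return 0; score_new: tmp = 0; ((max(-3, a) + (-tmp)) == (-b)) -> false; acc = 0; [i=-2]; acc = 0; [i=-1]; acc = 0; [i=0]; acc = 0; [i=1]; acc = 0; return 0; agreement on 0.
Every one of the 48 inputs gives matching results.
verdict: equivalent


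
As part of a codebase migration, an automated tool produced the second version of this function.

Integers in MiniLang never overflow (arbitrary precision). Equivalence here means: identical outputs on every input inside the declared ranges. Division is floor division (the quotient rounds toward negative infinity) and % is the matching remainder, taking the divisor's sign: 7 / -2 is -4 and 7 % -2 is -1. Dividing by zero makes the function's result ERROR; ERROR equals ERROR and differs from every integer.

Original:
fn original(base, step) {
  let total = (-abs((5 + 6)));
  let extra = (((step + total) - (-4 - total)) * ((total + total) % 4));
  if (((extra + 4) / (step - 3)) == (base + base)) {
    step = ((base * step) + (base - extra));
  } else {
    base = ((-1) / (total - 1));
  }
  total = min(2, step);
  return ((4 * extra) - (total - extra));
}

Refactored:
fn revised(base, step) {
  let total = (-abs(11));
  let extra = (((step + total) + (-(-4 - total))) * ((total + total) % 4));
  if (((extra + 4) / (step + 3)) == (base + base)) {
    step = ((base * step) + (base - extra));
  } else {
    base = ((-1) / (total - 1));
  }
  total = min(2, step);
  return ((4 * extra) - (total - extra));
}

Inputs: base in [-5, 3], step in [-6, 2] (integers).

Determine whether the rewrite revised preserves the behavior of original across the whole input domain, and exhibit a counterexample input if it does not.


Take base=-5, step=-3.
original: total becomes -11; next extra becomes -42; next (((extra + 4) / (step - 3)) == (base + base)) evaluates to false; next base becomes 0; next total becomes -3; next final value -207
revised: total becomes -11; next extra becomes -42; next hits division by zero so the output is ERROR
-207 != ERROR, so the rewrite changes behavior.
verdict: not equivalent; witness: base=-5, step=-3


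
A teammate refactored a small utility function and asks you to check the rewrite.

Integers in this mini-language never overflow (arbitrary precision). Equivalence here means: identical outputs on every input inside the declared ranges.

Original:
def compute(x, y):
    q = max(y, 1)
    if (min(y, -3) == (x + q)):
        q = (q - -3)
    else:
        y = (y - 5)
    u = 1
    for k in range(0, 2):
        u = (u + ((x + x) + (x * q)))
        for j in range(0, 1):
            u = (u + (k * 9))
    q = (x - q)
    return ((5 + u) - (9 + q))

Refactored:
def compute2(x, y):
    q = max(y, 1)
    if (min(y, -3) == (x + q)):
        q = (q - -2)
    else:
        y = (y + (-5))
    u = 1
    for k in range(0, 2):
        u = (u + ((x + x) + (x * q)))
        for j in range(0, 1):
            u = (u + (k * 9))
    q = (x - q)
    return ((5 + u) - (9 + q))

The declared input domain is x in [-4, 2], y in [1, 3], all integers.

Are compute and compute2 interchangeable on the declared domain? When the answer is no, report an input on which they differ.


Input x=-4, y=1: -34 from compute versus -27 from compute2.
verdict: not equivalent; witness: x=-4, y=1


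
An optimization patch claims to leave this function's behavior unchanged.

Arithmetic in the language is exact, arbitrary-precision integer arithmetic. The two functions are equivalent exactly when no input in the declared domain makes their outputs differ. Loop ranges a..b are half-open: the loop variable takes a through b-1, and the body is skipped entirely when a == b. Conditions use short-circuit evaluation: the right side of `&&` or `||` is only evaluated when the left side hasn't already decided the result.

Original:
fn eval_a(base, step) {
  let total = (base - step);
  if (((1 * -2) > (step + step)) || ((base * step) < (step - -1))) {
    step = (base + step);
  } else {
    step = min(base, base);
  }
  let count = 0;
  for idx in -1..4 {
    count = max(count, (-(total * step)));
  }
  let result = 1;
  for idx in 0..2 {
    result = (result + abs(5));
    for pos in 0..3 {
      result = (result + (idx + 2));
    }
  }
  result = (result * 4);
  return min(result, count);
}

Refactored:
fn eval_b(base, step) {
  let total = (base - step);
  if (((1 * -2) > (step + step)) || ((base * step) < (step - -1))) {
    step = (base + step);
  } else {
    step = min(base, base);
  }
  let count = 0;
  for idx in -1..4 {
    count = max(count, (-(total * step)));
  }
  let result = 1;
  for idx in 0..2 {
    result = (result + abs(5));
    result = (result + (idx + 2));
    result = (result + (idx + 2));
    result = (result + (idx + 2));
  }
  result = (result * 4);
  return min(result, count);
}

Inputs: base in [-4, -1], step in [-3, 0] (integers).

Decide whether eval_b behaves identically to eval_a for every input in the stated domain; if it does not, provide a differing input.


Although local variable names differ, plus arithmetic usage differs, plus constant usage differs, plus statement counts differ, plus loop structure differs, 16/16 inputs agree.
verdict: equivalent


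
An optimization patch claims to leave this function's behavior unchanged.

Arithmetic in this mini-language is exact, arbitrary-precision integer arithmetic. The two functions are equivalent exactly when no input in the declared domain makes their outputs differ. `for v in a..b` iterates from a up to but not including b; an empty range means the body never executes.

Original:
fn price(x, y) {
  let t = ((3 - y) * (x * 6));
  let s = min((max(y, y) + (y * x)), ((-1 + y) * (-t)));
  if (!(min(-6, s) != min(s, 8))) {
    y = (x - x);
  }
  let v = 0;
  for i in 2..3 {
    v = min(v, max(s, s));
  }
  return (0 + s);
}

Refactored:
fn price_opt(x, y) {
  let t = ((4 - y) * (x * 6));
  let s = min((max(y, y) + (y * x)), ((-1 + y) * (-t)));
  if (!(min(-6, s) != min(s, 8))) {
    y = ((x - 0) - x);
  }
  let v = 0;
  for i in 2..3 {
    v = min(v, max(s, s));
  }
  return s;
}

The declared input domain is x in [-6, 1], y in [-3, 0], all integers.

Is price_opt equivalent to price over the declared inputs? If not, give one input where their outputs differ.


There is a counterexample at x=-6, y=-3: -864 on one side, -1008 on the other.
price: t := -216 | s := -864 | (!(min(-6, s) != min(s, 8))): true | y := 0 | v := 0 | iter i=2: | v := -864 | result -864
price_opt: t := -252 | s := -1008 | (!(min(-6, s) != min(s, 8))): true | y := 0 | v := 0 | iter i=2: | v := -1008 | result -1008
verdict: not equivalent; witness: x=-6, y=-3


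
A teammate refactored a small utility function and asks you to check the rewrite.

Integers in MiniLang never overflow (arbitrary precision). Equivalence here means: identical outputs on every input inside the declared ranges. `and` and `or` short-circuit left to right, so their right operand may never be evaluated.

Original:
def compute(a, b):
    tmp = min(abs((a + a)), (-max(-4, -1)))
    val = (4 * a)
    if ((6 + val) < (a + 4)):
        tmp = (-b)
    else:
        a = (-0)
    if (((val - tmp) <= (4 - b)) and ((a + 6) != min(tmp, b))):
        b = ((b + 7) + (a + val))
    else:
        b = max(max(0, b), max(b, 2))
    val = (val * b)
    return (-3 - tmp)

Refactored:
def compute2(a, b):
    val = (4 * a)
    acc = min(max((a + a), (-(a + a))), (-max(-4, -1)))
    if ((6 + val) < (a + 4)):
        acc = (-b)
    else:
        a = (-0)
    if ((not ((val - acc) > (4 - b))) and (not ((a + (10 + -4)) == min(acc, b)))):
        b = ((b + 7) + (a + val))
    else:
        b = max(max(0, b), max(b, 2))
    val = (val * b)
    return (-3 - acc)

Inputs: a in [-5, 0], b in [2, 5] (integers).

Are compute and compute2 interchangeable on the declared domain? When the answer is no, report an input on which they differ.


Although arithmetic usage differs; and constant usage differs; and boolean connective usage differs; and min/max/abs usage differs; and local variable names differ; and comparison usage differs, 24/24 inputs agree.
verdict: equivalent


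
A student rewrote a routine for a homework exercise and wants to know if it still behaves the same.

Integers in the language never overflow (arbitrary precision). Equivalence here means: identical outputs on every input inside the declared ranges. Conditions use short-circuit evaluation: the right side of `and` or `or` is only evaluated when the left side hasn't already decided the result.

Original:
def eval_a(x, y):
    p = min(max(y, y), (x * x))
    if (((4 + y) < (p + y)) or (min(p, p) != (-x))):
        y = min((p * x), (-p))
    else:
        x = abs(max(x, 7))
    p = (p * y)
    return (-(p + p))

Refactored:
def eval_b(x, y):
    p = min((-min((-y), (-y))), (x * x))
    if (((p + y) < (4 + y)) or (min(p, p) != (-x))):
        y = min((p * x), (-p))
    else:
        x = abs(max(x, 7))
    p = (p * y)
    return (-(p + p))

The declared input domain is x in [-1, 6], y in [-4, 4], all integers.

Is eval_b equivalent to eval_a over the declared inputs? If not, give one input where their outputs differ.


The rewrite breaks on x=-1, y=1, where the results are -2 and 2.
eval_a: p = 1; (((4 + y) < (p + y)) or (min(p, p) != (-x))) -> false; x = 7; p = 1; return -2
eval_b: p = 1; (((p + y) < (4 + y)) or (min(p, p) != (-x))) -> true; y = -1; p = -1; return 2
verdict: not equivalent; witness: x=-1, y=1


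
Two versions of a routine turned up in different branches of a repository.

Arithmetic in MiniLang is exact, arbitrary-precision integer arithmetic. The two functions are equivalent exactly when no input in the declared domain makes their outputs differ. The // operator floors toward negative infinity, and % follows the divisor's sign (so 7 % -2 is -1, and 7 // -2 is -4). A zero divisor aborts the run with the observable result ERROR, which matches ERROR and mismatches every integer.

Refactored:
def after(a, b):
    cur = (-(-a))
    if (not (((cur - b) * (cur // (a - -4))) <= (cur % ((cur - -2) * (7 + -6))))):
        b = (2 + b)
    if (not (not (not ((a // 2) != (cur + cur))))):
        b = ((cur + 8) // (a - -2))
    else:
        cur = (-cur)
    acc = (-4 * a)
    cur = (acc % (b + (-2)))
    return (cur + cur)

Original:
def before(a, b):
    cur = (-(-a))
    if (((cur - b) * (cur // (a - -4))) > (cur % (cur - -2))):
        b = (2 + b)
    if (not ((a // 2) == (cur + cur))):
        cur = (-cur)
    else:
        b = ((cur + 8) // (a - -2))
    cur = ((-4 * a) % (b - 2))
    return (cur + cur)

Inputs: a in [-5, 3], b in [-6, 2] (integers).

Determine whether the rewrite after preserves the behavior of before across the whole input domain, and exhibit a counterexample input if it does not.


Equivalent — the differences include constant usage differs; statement counts differ; arithmetic usage differs; comparison usage differs; local variable names differ; boolean connective usage differs, yet no declared input distinguishes the two.
One worked example (a=-2, b=-4) — before: cur=-2, then a zero divisor aborts: ERROR; after: cur=-2, then a zero divisor aborts: ERROR; agreement on ERROR.
Checked all 81 inputs in the declared domain: the outputs agree on every one.
verdict: equivalent


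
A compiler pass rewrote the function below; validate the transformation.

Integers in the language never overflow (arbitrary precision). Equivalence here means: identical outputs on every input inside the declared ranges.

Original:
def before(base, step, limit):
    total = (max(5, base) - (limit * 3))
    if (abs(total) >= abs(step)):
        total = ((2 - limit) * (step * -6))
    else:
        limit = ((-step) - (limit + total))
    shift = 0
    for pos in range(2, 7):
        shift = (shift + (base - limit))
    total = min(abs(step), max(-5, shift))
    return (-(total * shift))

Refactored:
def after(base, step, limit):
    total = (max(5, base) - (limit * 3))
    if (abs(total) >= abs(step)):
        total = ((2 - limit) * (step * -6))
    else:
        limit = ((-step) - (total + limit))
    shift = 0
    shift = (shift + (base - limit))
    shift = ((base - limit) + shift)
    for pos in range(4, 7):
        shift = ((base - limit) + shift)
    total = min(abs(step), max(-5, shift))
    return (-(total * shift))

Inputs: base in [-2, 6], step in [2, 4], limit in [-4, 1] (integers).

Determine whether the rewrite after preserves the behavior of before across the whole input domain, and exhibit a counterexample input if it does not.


Differences: arithmetic usage differs, and statement counts differ, and loop structure differs — yet all 162 inputs agree.
verdict: equivalent


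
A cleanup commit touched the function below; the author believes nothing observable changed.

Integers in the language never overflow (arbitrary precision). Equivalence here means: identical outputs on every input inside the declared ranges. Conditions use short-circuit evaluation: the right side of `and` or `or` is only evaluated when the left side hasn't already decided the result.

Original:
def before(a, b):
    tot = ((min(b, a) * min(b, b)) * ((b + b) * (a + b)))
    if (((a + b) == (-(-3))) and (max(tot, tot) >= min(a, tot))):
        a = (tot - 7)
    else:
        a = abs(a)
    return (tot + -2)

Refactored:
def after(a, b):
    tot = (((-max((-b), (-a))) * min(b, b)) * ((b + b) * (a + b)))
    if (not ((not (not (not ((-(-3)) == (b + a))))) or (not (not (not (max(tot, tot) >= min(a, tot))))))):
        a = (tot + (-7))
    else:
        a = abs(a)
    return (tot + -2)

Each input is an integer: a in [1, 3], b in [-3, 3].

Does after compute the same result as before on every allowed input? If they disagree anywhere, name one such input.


The two versions differ — the changes include boolean connective usage differs, and min/max/abs usage differs, and arithmetic usage differs.
As a probe, take a=3, b=0: before runs tot = 0; (((a + b) == (-(-3))) and (max(tot, tot) >= min(a, tot))) -> true; a = -7; return -2; after runs tot = 0; (not ((not (not (not ((-(-3)) == (b + a))))) or (not (not (not (max(tot, tot) >= min(a, tot))))))) -> true; a = -7; return -2; both end at -2.
Checked all 21 inputs in the declared domain: the outputs agree on every one.
verdict: equivalent


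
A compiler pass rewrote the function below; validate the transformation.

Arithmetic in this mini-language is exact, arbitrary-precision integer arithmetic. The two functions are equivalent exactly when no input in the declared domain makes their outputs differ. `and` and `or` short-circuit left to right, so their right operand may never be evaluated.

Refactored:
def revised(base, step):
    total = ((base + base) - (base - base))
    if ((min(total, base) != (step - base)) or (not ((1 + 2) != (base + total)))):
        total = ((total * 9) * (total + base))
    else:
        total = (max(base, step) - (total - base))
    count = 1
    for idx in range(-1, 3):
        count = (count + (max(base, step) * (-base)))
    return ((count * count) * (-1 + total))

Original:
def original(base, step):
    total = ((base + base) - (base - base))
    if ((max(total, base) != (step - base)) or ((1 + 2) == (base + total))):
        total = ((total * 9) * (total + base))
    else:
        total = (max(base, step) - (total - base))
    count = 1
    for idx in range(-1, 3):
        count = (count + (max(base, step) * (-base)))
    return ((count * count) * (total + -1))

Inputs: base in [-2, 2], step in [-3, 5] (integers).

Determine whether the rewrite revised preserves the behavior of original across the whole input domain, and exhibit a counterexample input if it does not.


Input base=-1, step=-3: 477 from original versus -9 from revised.
verdict: not equivalent; witness: base=-1, step=-3


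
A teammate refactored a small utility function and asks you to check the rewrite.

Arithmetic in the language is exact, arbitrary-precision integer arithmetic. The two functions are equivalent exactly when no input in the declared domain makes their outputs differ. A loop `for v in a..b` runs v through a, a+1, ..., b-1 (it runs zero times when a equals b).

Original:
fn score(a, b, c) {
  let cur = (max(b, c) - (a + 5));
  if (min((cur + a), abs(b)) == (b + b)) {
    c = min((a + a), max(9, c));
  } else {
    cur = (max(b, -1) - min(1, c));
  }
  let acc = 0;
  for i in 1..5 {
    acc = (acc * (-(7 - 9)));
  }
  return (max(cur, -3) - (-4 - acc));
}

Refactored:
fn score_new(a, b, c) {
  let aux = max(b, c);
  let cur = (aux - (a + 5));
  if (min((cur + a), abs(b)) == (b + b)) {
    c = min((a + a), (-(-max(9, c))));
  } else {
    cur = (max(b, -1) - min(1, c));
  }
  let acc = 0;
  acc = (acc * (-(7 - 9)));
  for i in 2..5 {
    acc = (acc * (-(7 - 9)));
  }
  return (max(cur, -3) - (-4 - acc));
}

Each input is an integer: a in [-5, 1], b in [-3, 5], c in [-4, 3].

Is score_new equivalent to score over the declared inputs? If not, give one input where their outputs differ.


Behavior is preserved: although loop structure differs, and statement counts differ, and arithmetic usage differs, and constant usage differs, and local variable names differ, the outputs never diverge.
One worked example (a=-1, b=-1, c=2) — score: cur := -2 | (min((cur + a), abs(b)) == (b + b)): false | cur := -2 | acc := 0 | iter i=1: | acc := 0 | iter i=2: | acc := 0 | iter i=3: | acc := 0 | iter i=4: | acc := 0 | result 2; score_new: aux := 2 | cur := -2 | (min((cur + a), abs(b)) == (b + b)): false | cur := -2 | acc := 0 | acc := 0 | iter i=2: | acc := 0 | iter i=3: | acc := 0 | iter i=4: | acc := 0 | result 2; agreement on 2.
Sweeping the whole domain (504 inputs) finds no disagreement.
verdict: equivalent


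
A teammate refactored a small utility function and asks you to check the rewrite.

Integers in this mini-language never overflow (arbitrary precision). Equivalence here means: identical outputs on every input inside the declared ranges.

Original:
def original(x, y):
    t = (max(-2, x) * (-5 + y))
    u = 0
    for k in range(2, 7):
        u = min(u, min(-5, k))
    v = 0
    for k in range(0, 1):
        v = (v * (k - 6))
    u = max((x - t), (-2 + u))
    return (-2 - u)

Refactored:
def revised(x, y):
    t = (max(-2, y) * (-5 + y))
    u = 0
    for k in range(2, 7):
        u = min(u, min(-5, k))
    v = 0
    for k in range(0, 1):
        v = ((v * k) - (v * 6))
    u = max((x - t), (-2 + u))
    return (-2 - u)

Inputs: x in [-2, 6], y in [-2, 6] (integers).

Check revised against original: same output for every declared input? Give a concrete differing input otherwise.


Try x=-2, y=0.
original: t = 10; u = 0; [k=2]; u = -5; [k=3]; u = -5; [k=4]; u = -5; [k=5]; u = -5; [k=6]; u = -5; v = 0; [k=0]; v = 0; u = -7; return 5
revised: t = 0; u = 0; [k=2]; u = -5; [k=3]; u = -5; [k=4]; u = -5; [k=5]; u = -5; [k=6]; u = -5; v = 0; [k=0]; v = 0; u = -2; return 0
5 and 0 differ, so these are not the same function on this domain.
verdict: not equivalent; witness: x=-2, y=0


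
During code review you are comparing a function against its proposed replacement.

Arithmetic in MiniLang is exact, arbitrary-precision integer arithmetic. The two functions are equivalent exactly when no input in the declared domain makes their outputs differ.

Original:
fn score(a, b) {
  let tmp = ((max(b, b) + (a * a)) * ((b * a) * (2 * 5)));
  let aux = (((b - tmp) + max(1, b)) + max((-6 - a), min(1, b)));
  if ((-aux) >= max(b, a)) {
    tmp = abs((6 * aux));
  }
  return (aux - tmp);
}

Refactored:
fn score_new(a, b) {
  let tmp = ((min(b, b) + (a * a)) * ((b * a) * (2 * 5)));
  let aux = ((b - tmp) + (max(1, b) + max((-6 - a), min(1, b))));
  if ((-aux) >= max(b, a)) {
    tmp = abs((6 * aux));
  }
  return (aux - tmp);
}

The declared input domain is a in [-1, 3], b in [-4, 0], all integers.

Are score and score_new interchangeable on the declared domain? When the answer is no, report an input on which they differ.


The suspicious edit (`max(b, b)` became `min(b, b)`) never changes the result for any input inside the declared domain.
Tracing a=2, b=0: score: tmp := 0 | aux := 1 | ((-aux) >= max(b, a)): false | result 1 | score_new: tmp := 0 | aux := 1 | ((-aux) >= max(b, a)): false | result 1 — matching result 1.
Across all 25 domain points the two functions coincide.
verdict: equivalent


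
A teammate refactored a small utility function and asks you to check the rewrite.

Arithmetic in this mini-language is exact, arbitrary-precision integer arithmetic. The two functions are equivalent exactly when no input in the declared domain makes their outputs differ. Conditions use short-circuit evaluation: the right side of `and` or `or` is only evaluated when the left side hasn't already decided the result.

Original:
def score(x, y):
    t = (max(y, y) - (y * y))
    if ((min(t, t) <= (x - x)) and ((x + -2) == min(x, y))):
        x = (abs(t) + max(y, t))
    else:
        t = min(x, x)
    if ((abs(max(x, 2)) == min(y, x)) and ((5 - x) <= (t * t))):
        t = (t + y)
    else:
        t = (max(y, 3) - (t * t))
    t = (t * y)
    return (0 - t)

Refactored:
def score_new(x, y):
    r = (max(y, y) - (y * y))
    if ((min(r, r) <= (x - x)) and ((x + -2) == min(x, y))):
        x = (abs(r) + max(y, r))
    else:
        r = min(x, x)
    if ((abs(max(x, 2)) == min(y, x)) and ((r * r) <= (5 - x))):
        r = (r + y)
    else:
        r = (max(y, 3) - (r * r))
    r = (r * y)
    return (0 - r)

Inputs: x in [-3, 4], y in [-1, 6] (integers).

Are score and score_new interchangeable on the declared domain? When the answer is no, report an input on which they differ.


On input x=2, y=2, score returns -8 while score_new returns 2.
verdict: not equivalent; witness: x=2, y=2


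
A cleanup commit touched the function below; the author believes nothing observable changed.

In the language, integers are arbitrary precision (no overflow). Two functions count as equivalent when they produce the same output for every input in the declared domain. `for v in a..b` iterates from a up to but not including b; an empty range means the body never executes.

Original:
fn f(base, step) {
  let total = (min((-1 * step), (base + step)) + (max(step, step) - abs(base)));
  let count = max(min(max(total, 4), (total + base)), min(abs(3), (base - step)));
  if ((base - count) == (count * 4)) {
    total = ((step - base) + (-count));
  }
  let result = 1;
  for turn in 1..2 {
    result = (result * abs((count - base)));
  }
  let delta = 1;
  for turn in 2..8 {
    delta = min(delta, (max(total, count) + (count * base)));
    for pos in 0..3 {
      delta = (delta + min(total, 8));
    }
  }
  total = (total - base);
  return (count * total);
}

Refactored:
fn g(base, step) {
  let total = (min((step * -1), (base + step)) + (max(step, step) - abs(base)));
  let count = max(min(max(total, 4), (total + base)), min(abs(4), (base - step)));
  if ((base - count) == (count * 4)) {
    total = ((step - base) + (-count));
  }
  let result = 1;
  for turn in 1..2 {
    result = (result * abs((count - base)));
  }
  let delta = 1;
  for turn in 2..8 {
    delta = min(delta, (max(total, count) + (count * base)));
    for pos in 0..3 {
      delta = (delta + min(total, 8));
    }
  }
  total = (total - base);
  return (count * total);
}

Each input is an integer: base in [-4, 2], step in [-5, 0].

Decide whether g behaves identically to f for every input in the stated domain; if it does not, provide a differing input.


Input base=-1, step=-5: -33 from f versus -44 from g.
verdict: not equivalent; witness: base=-1, step=-5


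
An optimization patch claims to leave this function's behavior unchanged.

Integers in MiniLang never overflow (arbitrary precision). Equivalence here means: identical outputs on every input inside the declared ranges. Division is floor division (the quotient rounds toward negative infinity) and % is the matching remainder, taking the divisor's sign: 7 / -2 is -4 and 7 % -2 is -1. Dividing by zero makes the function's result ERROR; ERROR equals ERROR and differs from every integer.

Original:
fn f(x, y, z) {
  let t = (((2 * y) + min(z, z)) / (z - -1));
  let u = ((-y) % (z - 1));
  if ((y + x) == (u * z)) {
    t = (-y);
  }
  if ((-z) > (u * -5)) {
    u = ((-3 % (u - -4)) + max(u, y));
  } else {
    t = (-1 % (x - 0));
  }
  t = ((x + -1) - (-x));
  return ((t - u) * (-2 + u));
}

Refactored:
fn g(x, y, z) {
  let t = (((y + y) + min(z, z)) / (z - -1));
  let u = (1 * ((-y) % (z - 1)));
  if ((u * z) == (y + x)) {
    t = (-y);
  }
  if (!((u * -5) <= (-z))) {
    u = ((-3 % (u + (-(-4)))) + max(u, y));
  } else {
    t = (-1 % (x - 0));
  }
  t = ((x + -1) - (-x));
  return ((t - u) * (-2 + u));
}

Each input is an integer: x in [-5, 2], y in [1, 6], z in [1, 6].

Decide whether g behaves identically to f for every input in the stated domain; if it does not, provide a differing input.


Run the pair on x=-5, y=1, z=2.
f: t = 1; u = 0; ((y + x) == (u * z)) -> false; ((-z) > (u * -5)) -> false; t = -1; t = -11; return 22
g: t = 1; u = 0; ((u * z) == (y + x)) -> false; (!((u * -5) <= (-z))) -> true; u = 2; t = -11; return 0
22 != 0, so the rewrite changes behavior.
verdict: not equivalent; witness: x=-5, y=1, z=2


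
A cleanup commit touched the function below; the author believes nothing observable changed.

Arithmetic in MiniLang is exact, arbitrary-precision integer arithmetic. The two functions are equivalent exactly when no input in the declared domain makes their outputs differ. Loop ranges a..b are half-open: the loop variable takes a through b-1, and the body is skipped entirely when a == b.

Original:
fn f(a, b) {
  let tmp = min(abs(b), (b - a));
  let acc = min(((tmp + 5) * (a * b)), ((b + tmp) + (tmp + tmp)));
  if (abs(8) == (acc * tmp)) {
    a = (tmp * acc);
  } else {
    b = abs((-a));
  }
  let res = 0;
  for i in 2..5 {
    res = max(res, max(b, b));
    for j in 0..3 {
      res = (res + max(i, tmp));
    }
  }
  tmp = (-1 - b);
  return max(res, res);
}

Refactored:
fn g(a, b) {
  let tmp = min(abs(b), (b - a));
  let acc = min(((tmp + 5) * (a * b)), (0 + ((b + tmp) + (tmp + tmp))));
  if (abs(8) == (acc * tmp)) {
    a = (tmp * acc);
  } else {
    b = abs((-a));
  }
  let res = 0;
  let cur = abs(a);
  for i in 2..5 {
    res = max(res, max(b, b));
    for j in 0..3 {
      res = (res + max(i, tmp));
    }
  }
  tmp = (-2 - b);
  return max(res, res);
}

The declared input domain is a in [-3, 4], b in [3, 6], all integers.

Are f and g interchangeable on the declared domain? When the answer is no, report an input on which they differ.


Although `-1` became `-2`, no input in the stated domain can expose it.
As a probe, take a=3, b=3: f runs tmp := 0 | acc := 3 | (abs(8) == (acc * tmp)): false | b := 3 | res := 0 | iter i=2: | res := 3 | iter j=0: | res := 5 | iter j=1: | res := 7 | iter j=2: | res := 9 | iter i=3: | res := 9 | iter j=0: | res := 12 | iter j=1: | res := 15 | iter j=2: | res := 18 | iter i=4: | res := 18 | iter j=0: | res := 22 | iter j=1: | res := 26 | iter j=2: | res := 30 | tmp := -4 | result 30; g runs tmp := 0 | acc := 3 | (abs(8) == (acc * tmp)): false | b := 3 | res := 0 | cur := 3 | iter i=2: | res := 3 | iter j=0: | res := 5 | iter j=1: | res := 7 | iter j=2: | res := 9 | iter i=3: | res := 9 | iter j=0: | res := 12 | iter j=1: | res := 15 | iter j=2: | res := 18 | iter i=4: | res := 18 | iter j=0: | res := 22 | iter j=1: | res := 26 | iter j=2: | res := 30 | tmp := -5 | result 30; both end at 30.
Checked all 32 inputs in the declared domain: the outputs agree on every one.
verdict: equivalent


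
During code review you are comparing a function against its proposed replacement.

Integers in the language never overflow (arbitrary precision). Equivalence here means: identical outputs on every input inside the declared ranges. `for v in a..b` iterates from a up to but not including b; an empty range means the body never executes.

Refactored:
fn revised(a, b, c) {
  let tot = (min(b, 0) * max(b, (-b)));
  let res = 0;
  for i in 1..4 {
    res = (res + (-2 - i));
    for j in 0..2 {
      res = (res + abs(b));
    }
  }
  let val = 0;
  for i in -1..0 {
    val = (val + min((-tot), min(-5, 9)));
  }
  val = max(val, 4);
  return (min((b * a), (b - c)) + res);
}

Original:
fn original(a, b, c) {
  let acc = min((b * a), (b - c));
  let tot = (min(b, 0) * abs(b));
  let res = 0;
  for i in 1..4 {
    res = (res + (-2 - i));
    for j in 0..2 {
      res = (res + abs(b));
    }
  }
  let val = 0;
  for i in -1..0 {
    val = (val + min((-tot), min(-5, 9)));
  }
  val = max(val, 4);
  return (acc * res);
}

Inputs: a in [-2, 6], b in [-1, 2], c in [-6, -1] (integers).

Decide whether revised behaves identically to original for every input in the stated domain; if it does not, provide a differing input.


The rewrite breaks on a=-2, b=-1, c=-6, where the results are -12 and -4.
original: acc becomes 2; next tot becomes -1; next res becomes 0; next at i=1:; next res becomes -3; next at j=0:; next res becomes -2; next at j=1:; next res becomes -1; next at i=2:; next res becomes -5; next at j=0:; next res becomes -4; next at j=1:; next res becomes -3; next at i=3:; next res becomes -8; next at j=0:; next res becomes -7; next at j=1:; next res becomes -6; next val becomes 0; next at i=-1:; next val becomes -5; next val becomes 4; next final value -12
revised: tot becomes -1; next res becomes 0; next at i=1:; next res becomes -3; next at j=0:; next res becomes -2; next at j=1:; next res becomes -1; next at i=2:; next res becomes -5; next at j=0:; next res becomes -4; next at j=1:; next res becomes -3; next at i=3:; next res becomes -8; next at j=0:; next res becomes -7; next at j=1:; next res becomes -6; next val becomes 0; next at i=-1:; next val becomes -5; next val becomes 4; next final value -4
verdict: not equivalent; witness: a=-2, b=-1, c=-6


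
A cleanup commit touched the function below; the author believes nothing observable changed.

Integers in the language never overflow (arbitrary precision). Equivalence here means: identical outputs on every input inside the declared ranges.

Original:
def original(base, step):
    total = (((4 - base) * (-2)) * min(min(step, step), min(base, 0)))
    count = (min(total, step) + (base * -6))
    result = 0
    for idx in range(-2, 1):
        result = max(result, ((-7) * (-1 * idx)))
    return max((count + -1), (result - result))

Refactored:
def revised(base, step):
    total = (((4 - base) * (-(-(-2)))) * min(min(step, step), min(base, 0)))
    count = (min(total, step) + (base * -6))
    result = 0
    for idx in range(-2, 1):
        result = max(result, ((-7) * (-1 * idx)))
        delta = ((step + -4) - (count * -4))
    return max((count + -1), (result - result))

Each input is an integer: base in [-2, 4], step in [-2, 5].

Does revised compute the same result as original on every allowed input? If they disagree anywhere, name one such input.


The two versions differ — the changes include local variable names differ, constant usage differs, arithmetic usage differs, statement counts differ.
One worked example (base=0, step=-2) — original: total=16, then count=-2, then result=0, then (idx=-2), then result=0, then (idx=-1), then result=0, then (idx=0), then result=0, then returns 0; revised: total=16, then count=-2, then result=0, then (idx=-2), then result=0, then delta=-14, then (idx=-1), then result=0, then delta=-14, then (idx=0), then result=0, then delta=-14, then returns 0; agreement on 0.
Checked all 56 inputs in the declared domain: the outputs agree on every one.
verdict: equivalent


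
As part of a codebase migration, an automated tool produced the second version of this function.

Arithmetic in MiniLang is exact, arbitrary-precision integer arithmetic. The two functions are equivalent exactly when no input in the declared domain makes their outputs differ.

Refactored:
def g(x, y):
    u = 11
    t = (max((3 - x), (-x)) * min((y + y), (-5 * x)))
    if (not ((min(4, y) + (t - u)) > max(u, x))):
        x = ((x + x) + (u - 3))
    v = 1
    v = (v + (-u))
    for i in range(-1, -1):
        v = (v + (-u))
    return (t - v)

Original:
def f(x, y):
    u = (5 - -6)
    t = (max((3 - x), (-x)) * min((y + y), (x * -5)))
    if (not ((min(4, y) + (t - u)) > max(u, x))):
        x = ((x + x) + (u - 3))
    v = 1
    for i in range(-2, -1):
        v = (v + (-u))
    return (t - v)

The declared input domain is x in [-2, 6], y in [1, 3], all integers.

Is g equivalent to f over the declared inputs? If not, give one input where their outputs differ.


The two versions differ — the changes include constant usage differs, plus statement counts differ, plus loop structure differs, plus arithmetic usage differs.
As a probe, take x=1, y=3: f runs u := 11 | t := -10 | (not ((min(4, y) + (t - u)) > max(u, x))): true | x := 10 | v := 1 | iter i=-2: | v := -10 | result 0; g runs u := 11 | t := -10 | (not ((min(4, y) + (t - u)) > max(u, x))): true | x := 10 | v := 1 | v := -10 | loop over i: empty range | result 0; both end at 0.
Sweeping the whole domain (27 inputs) finds no disagreement.
verdict: equivalent
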